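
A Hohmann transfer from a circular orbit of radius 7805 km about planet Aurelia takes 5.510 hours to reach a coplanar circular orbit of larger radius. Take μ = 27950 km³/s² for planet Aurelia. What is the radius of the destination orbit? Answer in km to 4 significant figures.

Transfer time t = 5.510 hours = 19836 s, and t = π√(a_t³/μ).
So a_t = (μ t²/π²)^(1/3) = (27950 × (19836)² / π²)^(1/3) = 10367 km.
Since a_t = (r₁ + r₂)/2, r₂ = 2a_t − r₁ = 2×10367 − 7805 = 12929 km.

r₂ = 12930 km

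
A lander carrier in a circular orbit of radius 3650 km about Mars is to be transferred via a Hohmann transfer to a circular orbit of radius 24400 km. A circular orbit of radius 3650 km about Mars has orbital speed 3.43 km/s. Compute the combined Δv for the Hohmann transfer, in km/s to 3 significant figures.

Δv = 1.74 km/s

From the circular-orbit relation v² = μ/r at r = 3650 km: μ = v²r = (3.43)² × 3650 = 42941.9 km³/s².
Semi-major axis of the transfer orbit: a_t = (3650 + 24400)/2 = 14025 km.
At r₁ the circular-orbit speed is v₁ = √(μ/r₁) = 3.430 km/s.
On the transfer ellipse at r₁, vis-viva equation gives v_p = √[μ(2/r₁ − 1/a_t)] = 4.524 km/s.
First burn Δv₁ = |v_p − v₁| = 1.094 km/s.
Circular speed at r₂: v₂ = √(μ/r₂) = 1.3266 km/s.
Transfer-orbit speed at r₂: v_a = √[μ(2/r₂ − 1/a_t)] = 0.67677 km/s.
Second burn Δv₂ = |v₂ − v_a| = 0.6498 km/s.
Δv = Δv₁ + Δv₂ = 1.094 + 0.6498 = 1.744 km/s.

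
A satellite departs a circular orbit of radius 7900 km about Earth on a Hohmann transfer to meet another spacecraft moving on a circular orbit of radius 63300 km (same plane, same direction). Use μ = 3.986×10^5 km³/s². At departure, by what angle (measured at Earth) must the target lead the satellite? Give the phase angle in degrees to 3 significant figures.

φ = 104°

Transfer-ellipse semi-major axis a_t = (r₁ + r₂)/2 = (7900 + 63300)/2 = 35600 km.
The half-period of the transfer ellipse is t = π√(a_t³/μ) = 33420 s.
Target angular speed ω₂ = √(μ/r₂³) = 3.964×10^-5 rad/s.
Angle swept by the target during transfer: ω₂·t = 1.325 rad = 75.92°.
Arrival is 180° from departure on the ellipse, so φ = 180° − 75.92° = 104°.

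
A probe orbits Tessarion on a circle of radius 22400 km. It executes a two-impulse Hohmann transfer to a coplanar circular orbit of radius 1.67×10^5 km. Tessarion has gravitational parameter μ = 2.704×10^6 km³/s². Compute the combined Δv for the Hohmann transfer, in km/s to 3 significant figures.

The Hohmann ellipse has a_t = (r₁ + r₂)/2 = 94700 km.
Circular speed at r₁: v₁ = √(μ/r₁) = √(2.704×10^6/22400) = 10.987 km/s.
Transfer-orbit speed at r₁ (vis-viva): v_p = √[μ(2/r₁ − 1/a_t)] = 14.590 km/s.
First burn Δv₁ = |v_p − v₁| = 3.603 km/s.
At r₂, v₂ = √(μ/r₂) = 4.024 km/s.
Transfer-orbit speed at r₂: v_a = √[μ(2/r₂ − 1/a_t)] = 1.957 km/s.
Second burn Δv₂ = |v₂ − v_a| = 2.067 km/s.
Total Δv = Δv₁ + Δv₂ = 5.670 km/s.

Δv = 5.67 km/s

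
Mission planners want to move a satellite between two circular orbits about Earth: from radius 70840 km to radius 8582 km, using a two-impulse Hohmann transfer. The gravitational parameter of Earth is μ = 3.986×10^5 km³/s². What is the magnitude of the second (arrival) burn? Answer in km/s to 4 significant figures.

Δv₂ = 2.287 km/s

Semi-major axis of the transfer orbit: a_t = (70840 + 8582)/2 = 39711 km.
On the circular orbit at r = 8582 km, v_c = √(μ/r) = 6.815 km/s.
Transfer-orbit speed at the same r (vis-viva, a = a_t): v_t = √[μ(2/r − 1/a_t)] = 9.102 km/s.
Δv₂ = |v_t − v_c| = |9.102 − 6.815| = 2.287 km/s.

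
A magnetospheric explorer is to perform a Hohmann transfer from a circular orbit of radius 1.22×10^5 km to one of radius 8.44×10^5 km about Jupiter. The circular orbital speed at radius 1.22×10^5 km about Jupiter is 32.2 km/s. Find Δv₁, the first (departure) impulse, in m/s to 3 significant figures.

From the circular-orbit relation v² = μ/r at r = 1.22×10^5 km: μ = v²r = (32.2)² × 1.22×10^5 = 1.26494×10^8 km³/s².
Semi-major axis of the transfer orbit: a_t = (1.220×10^5 + 8.440×10^5)/2 = 4.830×10^5 km.
Circular speed at r = 1.220×10^5 km: v_c = √(μ/r) = 32.20 km/s.
Vis-viva on the transfer ellipse at r = 1.220×10^5 km gives v_t = √[μ(2/r − 1/a_t)] = 42.57 km/s.
Δv₁ = |v_t − v_c| = |42.57 − 32.20| = 10.37 km/s.

Δv₁ = 10400 m/s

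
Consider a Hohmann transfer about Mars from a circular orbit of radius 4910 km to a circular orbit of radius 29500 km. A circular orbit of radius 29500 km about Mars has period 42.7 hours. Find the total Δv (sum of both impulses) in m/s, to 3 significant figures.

From Kepler's third law T² = 4π²r³/μ at r = 29500 km, T = 42.7 hours = 42.7 × 3600 s = 1.5372×10^5 s: μ = 4π²r³/T² = 42890.9 km³/s².
Semi-major axis of the transfer orbit: a_t = (4910 + 29500)/2 = 17205 km.
At r₁ the circular-orbit speed is v₁ = √(μ/r₁) = 2.95557 km/s.
Transfer-orbit speed at r₁ (v² = μ(2/r − 1/a)): v_p = √[μ(2/r₁ − 1/a_t)] = 3.87013 km/s.
First burn Δv₁ = |v_p − v₁| = 0.9146 km/s.
Circular speed at r₂: v₂ = √(μ/r₂) = 1.20579 km/s.
Transfer-orbit speed at r₂: v_a = √[μ(2/r₂ − 1/a_t)] = 0.644147 km/s.
Second burn Δv₂ = |v₂ − v_a| = 0.5616 km/s.
Δv = Δv₁ + Δv₂ = 0.9146 + 0.5616 = 1.476 km/s.

Δv = 1480 m/s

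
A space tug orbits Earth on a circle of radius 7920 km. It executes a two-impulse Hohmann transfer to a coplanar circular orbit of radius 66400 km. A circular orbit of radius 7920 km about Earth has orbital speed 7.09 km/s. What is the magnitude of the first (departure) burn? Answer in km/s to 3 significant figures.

Δv₁ = 2.39 km/s

From the circular-orbit relation v² = μ/r at r = 7920 km: μ = v²r = (7.09)² × 7920 = 3.98123×10^5 km³/s².
Semi-major axis of the transfer orbit: a_t = (7920 + 66400)/2 = 37160 km.
On the circular orbit at r = 7920 km, v_c = √(μ/r) = 7.090 km/s.
Vis-viva on the transfer ellipse at r = 7920 km gives v_t = √[μ(2/r − 1/a_t)] = 9.477 km/s.
Δv₁ = |v_t − v_c| = |9.477 − 7.090| = 2.387 km/s.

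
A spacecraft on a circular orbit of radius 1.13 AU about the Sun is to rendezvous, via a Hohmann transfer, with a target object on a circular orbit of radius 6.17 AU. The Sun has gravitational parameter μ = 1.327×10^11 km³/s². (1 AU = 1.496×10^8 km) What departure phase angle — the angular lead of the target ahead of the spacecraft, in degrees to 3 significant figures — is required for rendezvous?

φ = 98.1°

In km: r₁ = 1.13 × 1.496×10^8 = 1.69048×10^8 km; r₂ = 6.17 × 1.496×10^8 = 9.23032×10^8 km.
Transfer-ellipse semi-major axis a_t = (r₁ + r₂)/2 = (1.69048×10^8 + 9.23032×10^8)/2 = 5.4604×10^8 km.
The half-period of the transfer ellipse is t = π√(a_t³/μ) = 1.1004×10^8 s.
Target angular speed ω₂ = √(μ/r₂³) = 1.2990×10^-8 rad/s.
Angle swept by the target during transfer: ω₂·t = 1.4294 rad = 81.90°.
The spacecraft traverses 180° on the transfer ellipse, so the target must lead by 180° − 81.90° = 98.1°.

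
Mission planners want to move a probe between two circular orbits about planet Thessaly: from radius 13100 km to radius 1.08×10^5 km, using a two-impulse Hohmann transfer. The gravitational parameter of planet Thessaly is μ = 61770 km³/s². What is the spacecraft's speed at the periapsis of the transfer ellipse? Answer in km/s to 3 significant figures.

v = 2.90 km/s

The Hohmann ellipse has a_t = (r₁ + r₂)/2 = 60550 km.
The periapsis of the transfer ellipse is at r = 13100 km.
Vis-viva: v = √[μ(2/r − 1/a_t)] = √[61770 × (2/13100 − 1/60550)] = 2.900 km/s.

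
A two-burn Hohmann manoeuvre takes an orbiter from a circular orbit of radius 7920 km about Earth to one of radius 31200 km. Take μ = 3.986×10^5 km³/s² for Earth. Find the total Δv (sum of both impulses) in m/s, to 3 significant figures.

Semi-major axis of the transfer orbit: a_t = (7920 + 31200)/2 = 19560 km.
At r₁ the circular-orbit speed is v₁ = √(μ/r₁) = 7.09424 km/s.
On the transfer ellipse at r₁, v² = μ(2/r − 1/a) gives v_p = √[μ(2/r₁ − 1/a_t)] = 8.95981 km/s.
First burn Δv₁ = |v_p − v₁| = 1.86557 km/s.
Circular speed at r₂: v₂ = √(μ/r₂) = 3.57430 km/s.
Transfer-orbit speed at r₂: v_a = √[μ(2/r₂ − 1/a_t)] = 2.27441 km/s.
Second burn Δv₂ = |v₂ − v_a| = 1.29989 km/s.
Δv = Δv₁ + Δv₂ = 1.86557 + 1.29989 = 3.165 km/s.

Δv = 3170 m/s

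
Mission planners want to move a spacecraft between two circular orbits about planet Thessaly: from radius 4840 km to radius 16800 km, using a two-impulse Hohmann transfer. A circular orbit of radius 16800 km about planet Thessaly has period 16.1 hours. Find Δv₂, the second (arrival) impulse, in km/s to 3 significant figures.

From Kepler's third law T² = 4π²r³/μ at r = 16800 km, T = 16.1 hours = 16.1 × 3600 s = 57960 s: μ = 4π²r³/T² = 55722.5 km³/s².
Semi-major axis of the transfer orbit: a_t = (4840 + 16800)/2 = 10820 km.
Circular speed at r = 16800 km: v_c = √(μ/r) = 1.8212 km/s.
Vis-viva on the transfer ellipse at r = 16800 km gives v_t = √[μ(2/r − 1/a_t)] = 1.2181 km/s.
Δv₂ = |v_t − v_c| = |1.2181 − 1.8212| = 0.6031 km/s.

Δv₂ = 0.603 km/s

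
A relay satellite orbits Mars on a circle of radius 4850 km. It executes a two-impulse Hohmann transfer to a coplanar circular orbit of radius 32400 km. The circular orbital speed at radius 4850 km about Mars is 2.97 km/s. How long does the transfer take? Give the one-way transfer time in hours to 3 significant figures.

t = 10.7 hours

From the circular-orbit relation v² = μ/r at r = 4850 km: μ = v²r = (2.97)² × 4850 = 42781.4 km³/s².
Semi-major axis of the transfer orbit: a_t = (4850 + 32400)/2 = 18625 km.
Transfer time t = π√(a_t³/μ) = π√((18625)³ / 42781.4) = 38610 s.
Converting: 38610 s ÷ 3600 s/hour = 10.7 hours.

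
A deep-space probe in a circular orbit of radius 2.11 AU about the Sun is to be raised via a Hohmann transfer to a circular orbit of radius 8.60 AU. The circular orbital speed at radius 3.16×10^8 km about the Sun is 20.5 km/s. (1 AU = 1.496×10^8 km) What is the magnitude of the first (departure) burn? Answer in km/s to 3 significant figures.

From the circular-orbit relation v² = μ/r at r = 3.16×10^8 km: μ = v²r = (20.5)² × 3.16×10^8 = 1.32799×10^11 km³/s².
In km: r₁ = 2.11 × 1.496×10^8 = 3.15656×10^8 km; r₂ = 8.60 × 1.496×10^8 = 1.28656×10^9 km.
Transfer-ellipse semi-major axis a_t = (r₁ + r₂)/2 = (3.15656×10^8 + 1.28656×10^9)/2 = 8.01108×10^8 km.
On the circular orbit at r = 3.15656×10^8 km, v_c = √(μ/r) = 20.511 km/s.
Vis-viva on the transfer ellipse at r = 3.15656×10^8 km gives v_t = √[μ(2/r − 1/a_t)] = 25.993 km/s.
Δv₁ = |v_t − v_c| = |25.993 − 20.511| = 5.482 km/s.

Δv₁ = 5.48 km/s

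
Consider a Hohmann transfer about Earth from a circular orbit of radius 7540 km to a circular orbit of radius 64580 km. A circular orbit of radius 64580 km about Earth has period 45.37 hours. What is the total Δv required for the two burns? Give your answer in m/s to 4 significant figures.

Δv = 3808 m/s

From Kepler's third law T² = 4π²r³/μ at r = 64580 km, T = 45.37 hours = 45.37 × 3600 s = 1.63332×10^5 s: μ = 4π²r³/T² = 3.98576×10^5 km³/s².
The Hohmann ellipse has a_t = (r₁ + r₂)/2 = 36060 km.
At r₁ the circular-orbit speed is v₁ = √(μ/r₁) = 7.270595 km/s.
On the transfer ellipse at r₁, vis-viva gives v_p = √[μ(2/r₁ − 1/a_t)] = 9.729850 km/s.
First burn Δv₁ = |v_p − v₁| = 2.4593 km/s.
At r₂, v₂ = √(μ/r₂) = 2.4843 km/s.
Transfer-orbit speed at r₂: v_a = √[μ(2/r₂ − 1/a_t)] = 1.1360 km/s.
Second burn Δv₂ = |v₂ − v_a| = 1.3483 km/s.
Total Δv = Δv₁ + Δv₂ = 3.808 km/s.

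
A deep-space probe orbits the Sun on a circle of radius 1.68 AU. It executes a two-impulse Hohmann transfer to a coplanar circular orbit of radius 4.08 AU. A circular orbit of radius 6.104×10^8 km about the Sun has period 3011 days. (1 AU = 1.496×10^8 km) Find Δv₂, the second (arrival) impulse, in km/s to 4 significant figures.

From Kepler's third law T² = 4π²r³/μ at r = 6.104×10^8 km, T = 3011 days = 3011 × 86400 s = 2.601504×10^8 s: μ = 4π²r³/T² = 1.32664×10^11 km³/s².
In km: r₁ = 1.68 × 1.496×10^8 = 2.51328×10^8 km; r₂ = 4.08 × 1.496×10^8 = 6.10368×10^8 km.
Semi-major axis of the transfer orbit: a_t = (2.51328×10^8 + 6.10368×10^8)/2 = 4.30848×10^8 km.
On the circular orbit at r = 6.10368×10^8 km, v_c = √(μ/r) = 14.743 km/s.
Vis-viva on the transfer ellipse at r = 6.10368×10^8 km gives v_t = √[μ(2/r − 1/a_t)] = 11.260 km/s.
Δv₂ = |v_t − v_c| = |11.260 − 14.743| = 3.483 km/s.

Δv₂ = 3.483 km/s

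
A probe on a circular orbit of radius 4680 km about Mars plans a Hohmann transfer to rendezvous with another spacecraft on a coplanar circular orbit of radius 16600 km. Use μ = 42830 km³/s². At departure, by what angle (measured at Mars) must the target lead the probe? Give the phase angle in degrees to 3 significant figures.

φ = 87.6°

Transfer-ellipse semi-major axis a_t = (r₁ + r₂)/2 = (4680 + 16600)/2 = 10640 km.
Transfer time t = π√(a_t³/μ) = 16660.5 s.
The target's mean motion on its circular orbit is ω₂ = √(μ/r₂³) = 9.67636×10^-5 rad/s.
Angle swept by the target during transfer: ω₂·t = 1.6121 rad = 92.37°.
Arrival is 180° from departure on the ellipse, so φ = 180° − 92.37° = 87.6°.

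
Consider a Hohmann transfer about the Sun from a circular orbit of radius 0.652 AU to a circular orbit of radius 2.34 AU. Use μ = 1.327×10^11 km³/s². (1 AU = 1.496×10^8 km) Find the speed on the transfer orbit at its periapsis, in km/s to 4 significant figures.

In km: r₁ = 0.652 × 1.496×10^8 = 9.75392×10^7 km; r₂ = 2.34 × 1.496×10^8 = 3.50064×10^8 km.
The Hohmann ellipse has a_t = (r₁ + r₂)/2 = 2.238016×10^8 km.
At periapsis, r = 9.75392×10^7 km.
From the vis-viva equation, v = √[μ(2/r − 1/a_t)] = 46.13 km/s.

v = 46.13 km/s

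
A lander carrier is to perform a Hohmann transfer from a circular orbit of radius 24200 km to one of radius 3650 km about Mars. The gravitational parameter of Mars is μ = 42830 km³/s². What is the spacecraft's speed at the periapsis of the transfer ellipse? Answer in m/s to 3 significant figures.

v = 4520 m/s

The Hohmann ellipse has a_t = (r₁ + r₂)/2 = 13925 km.
The periapsis of the transfer ellipse is at r = 3650 km.
Vis-viva: v = √[μ(2/r − 1/a_t)] = √[42830 × (2/3650 − 1/13925)] = 4.516 km/s.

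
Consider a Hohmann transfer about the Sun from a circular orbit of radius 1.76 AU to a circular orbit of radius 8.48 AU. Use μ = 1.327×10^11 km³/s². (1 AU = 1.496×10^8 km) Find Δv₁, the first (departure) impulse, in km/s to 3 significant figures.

In km: r₁ = 1.76 × 1.496×10^8 = 2.63296×10^8 km; r₂ = 8.48 × 1.496×10^8 = 1.268608×10^9 km.
Transfer-ellipse semi-major axis a_t = (r₁ + r₂)/2 = (2.63296×10^8 + 1.268608×10^9)/2 = 7.65952×10^8 km.
Circular speed at r = 2.63296×10^8 km: v_c = √(μ/r) = 22.450 km/s.
Transfer-orbit speed at the same r (vis-viva, a = a_t): v_t = √[μ(2/r − 1/a_t)] = 28.892 km/s.
Δv₁ = |v_t − v_c| = |28.892 − 22.450| = 6.442 km/s.

Δv₁ = 6.44 km/s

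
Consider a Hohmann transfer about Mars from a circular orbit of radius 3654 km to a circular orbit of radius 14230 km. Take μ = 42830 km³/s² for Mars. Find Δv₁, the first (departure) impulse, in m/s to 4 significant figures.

Δv₁ = 895.3 m/s

The Hohmann ellipse has a_t = (r₁ + r₂)/2 = 8942 km.
On the circular orbit at r = 3654 km, v_c = √(μ/r) = 3.42365 km/s.
Vis-viva on the transfer ellipse at r = 3654 km gives v_t = √[μ(2/r − 1/a_t)] = 4.31892 km/s.
Δv₁ = |v_t − v_c| = |4.31892 − 3.42365| = 0.8953 km/s.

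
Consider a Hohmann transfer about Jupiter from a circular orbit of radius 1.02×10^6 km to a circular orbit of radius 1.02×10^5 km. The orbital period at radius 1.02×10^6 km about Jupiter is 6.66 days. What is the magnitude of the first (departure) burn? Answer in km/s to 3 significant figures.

Δv₁ = 6.39 km/s

From Kepler's third law T² = 4π²r³/μ at r = 1.02×10^6 km, T = 6.66 days = 6.66 × 86400 s = 5.75424×10^5 s: μ = 4π²r³/T² = 1.26527×10^8 km³/s².
The Hohmann ellipse has a_t = (r₁ + r₂)/2 = 5.610×10^5 km.
Circular speed at r = 1.020×10^6 km: v_c = √(μ/r) = 11.138 km/s.
Vis-viva on the transfer ellipse at r = 1.020×10^6 km gives v_t = √[μ(2/r − 1/a_t)] = 4.7491 km/s.
Δv₁ = |v_t − v_c| = |4.7491 − 11.138| = 6.389 km/s.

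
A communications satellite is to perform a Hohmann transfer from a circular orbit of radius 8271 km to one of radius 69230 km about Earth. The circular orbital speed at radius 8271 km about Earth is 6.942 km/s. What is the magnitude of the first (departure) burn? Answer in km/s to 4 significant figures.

Δv₁ = 2.337 km/s

From the circular-orbit relation v² = μ/r at r = 8271 km: μ = v²r = (6.942)² × 8271 = 3.98591×10^5 km³/s².
Transfer-ellipse semi-major axis a_t = (r₁ + r₂)/2 = (8271 + 69230)/2 = 38750.5 km.
Circular speed at r = 8271 km: v_c = √(μ/r) = 6.942 km/s.
Transfer-orbit speed at the same r (vis-viva, a = a_t): v_t = √[μ(2/r − 1/a_t)] = 9.279 km/s.
Δv₁ = |v_t − v_c| = |9.279 − 6.942| = 2.337 km/s.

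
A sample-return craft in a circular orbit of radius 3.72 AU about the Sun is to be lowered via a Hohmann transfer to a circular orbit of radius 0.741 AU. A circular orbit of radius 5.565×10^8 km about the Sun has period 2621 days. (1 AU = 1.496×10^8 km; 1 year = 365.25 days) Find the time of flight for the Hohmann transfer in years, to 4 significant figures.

t = 1.666 years

From Kepler's third law T² = 4π²r³/μ at r = 5.565×10^8 km, T = 2621 days = 2621 × 86400 s = 2.264544×10^8 s: μ = 4π²r³/T² = 1.32676×10^11 km³/s².
In km: r₁ = 3.72 × 1.496×10^8 = 5.56512×10^8 km; r₂ = 0.741 × 1.496×10^8 = 1.108536×10^8 km.
Semi-major axis of the transfer orbit: a_t = (5.56512×10^8 + 1.108536×10^8)/2 = 3.336828×10^8 km.
By Kepler's third law the transfer-orbit period is T = 2π√(a_t³/μ), so t = T/2 = 5.257×10^7 s.
Converting: 5.257×10^7 s ÷ 3.15576×10^7 s/year (365.25 × 86400) = 1.666 years.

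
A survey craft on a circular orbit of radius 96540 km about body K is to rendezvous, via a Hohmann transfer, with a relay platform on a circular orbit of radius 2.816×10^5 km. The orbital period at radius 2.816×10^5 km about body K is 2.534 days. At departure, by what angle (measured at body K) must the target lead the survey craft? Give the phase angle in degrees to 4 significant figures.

From Kepler's third law T² = 4π²r³/μ at r = 2.816×10^5 km, T = 2.534 days = 2.534 × 86400 s = 2.189376×10^5 s: μ = 4π²r³/T² = 1.83915×10^7 km³/s².
The Hohmann ellipse has a_t = (r₁ + r₂)/2 = 1.8907×10^5 km.
The half-period of the transfer ellipse is t = π√(a_t³/μ) = 60225 s.
Target angular speed ω₂ = √(μ/r₂³) = 2.8699×10^-5 rad/s.
Angle swept by the target during transfer: ω₂·t = 1.7284 rad = 99.03°.
Arrival is 180° from departure on the ellipse, so φ = 180° − 99.03° = 80.97°.

φ = 80.97°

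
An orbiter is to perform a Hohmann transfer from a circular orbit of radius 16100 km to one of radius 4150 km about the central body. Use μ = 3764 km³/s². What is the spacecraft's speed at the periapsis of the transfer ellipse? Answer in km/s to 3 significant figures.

v = 1.20 km/s

Semi-major axis of the transfer orbit: a_t = (16100 + 4150)/2 = 10125 km.
The periapsis of the transfer ellipse is at r = 4150 km.
Applying v² = μ(2/r − 1/a_t): v = 1.201 km/s.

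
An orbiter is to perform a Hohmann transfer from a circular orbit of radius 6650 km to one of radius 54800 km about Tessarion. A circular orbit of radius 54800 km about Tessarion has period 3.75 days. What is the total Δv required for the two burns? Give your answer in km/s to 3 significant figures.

Δv = 1.59 km/s

From Kepler's third law T² = 4π²r³/μ at r = 54800 km, T = 3.75 days = 3.75 × 86400 s = 3.240×10^5 s: μ = 4π²r³/T² = 61888.7 km³/s².
Semi-major axis of the transfer orbit: a_t = (6650 + 54800)/2 = 30725 km.
At r₁ the circular-orbit speed is v₁ = √(μ/r₁) = 3.050667 km/s.
Transfer-orbit speed at r₁ (vis-viva): v_p = √[μ(2/r₁ − 1/a_t)] = 4.074171 km/s.
First burn Δv₁ = |v_p − v₁| = 1.024 km/s.
Circular speed at r₂: v₂ = √(μ/r₂) = 1.0627 km/s.
Transfer-orbit speed at r₂: v_a = √[μ(2/r₂ − 1/a_t)] = 0.49440 km/s.
Second burn Δv₂ = |v₂ − v_a| = 0.5683 km/s.
Total Δv = Δv₁ + Δv₂ = 1.592 km/s.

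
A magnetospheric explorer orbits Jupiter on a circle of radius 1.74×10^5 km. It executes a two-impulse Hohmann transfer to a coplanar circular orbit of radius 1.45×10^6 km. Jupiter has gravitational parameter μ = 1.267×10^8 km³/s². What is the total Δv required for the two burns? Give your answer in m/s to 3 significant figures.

Semi-major axis of the transfer orbit: a_t = (1.740×10^5 + 1.450×10^6)/2 = 8.120×10^5 km.
Circular speed at r₁: v₁ = √(μ/r₁) = √(1.267×10^8/1.740×10^5) = 26.984 km/s.
Transfer-orbit speed at r₁ (vis-viva equation): v_p = √[μ(2/r₁ − 1/a_t)] = 36.059 km/s.
First burn Δv₁ = |v_p − v₁| = 9.075 km/s.
At r₂, v₂ = √(μ/r₂) = 9.348 km/s.
Transfer-orbit speed at r₂: v_a = √[μ(2/r₂ − 1/a_t)] = 4.327 km/s.
Second burn Δv₂ = |v₂ − v_a| = 5.021 km/s.
Total Δv = Δv₁ + Δv₂ = 14.10 km/s.

Δv = 14100 m/s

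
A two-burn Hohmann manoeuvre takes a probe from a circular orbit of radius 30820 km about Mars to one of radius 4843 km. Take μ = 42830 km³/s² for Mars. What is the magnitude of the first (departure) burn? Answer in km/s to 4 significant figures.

Transfer-ellipse semi-major axis a_t = (r₁ + r₂)/2 = (30820 + 4843)/2 = 17831.5 km.
On the circular orbit at r = 30820 km, v_c = √(μ/r) = 1.17885 km/s.
Transfer-orbit speed at the same r (vis-viva, a = a_t): v_t = √[μ(2/r − 1/a_t)] = 0.614357 km/s.
Δv₁ = |v_t − v_c| = |0.614357 − 1.17885| = 0.5645 km/s.

Δv₁ = 0.5645 km/s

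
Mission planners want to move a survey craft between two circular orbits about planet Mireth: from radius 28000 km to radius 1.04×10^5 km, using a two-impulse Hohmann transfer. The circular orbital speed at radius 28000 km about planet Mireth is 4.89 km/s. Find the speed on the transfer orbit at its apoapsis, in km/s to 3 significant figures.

v = 1.65 km/s

From the circular-orbit relation v² = μ/r at r = 28000 km: μ = v²r = (4.89)² × 28000 = 6.69539×10^5 km³/s².
Transfer-ellipse semi-major axis a_t = (r₁ + r₂)/2 = (28000 + 1.040×10^5)/2 = 66000 km.
At apoapsis, r = 1.040×10^5 km.
From the vis-viva equation, v = √[μ(2/r − 1/a_t)] = 1.653 km/s.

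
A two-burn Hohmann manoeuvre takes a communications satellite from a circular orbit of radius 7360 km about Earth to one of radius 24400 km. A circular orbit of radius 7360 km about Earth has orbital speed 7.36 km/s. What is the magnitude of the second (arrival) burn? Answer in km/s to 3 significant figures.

From the circular-orbit relation v² = μ/r at r = 7360 km: μ = v²r = (7.36)² × 7360 = 3.98688×10^5 km³/s².
The Hohmann ellipse has a_t = (r₁ + r₂)/2 = 15880 km.
On the circular orbit at r = 24400 km, v_c = √(μ/r) = 4.042 km/s.
Vis-viva on the transfer ellipse at r = 24400 km gives v_t = √[μ(2/r − 1/a_t)] = 2.752 km/s.
Δv₂ = |v_t − v_c| = |2.752 − 4.042| = 1.290 km/s.

Δv₂ = 1.29 km/s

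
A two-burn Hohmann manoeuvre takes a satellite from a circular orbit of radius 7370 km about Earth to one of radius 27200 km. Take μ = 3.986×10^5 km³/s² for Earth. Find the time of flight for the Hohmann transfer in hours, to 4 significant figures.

The Hohmann ellipse has a_t = (r₁ + r₂)/2 = 17285 km.
Transfer time t = π√(a_t³/μ) = π√((17285)³ / 3.986×10^5) = 11308 s.
Converting: 11308 s ÷ 3600 s/hour = 3.141 hours.

t = 3.141 hours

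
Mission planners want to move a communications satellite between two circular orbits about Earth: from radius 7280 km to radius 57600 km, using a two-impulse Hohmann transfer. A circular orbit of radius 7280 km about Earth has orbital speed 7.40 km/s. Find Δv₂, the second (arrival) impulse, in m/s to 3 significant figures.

Δv₂ = 1380 m/s

From the circular-orbit relation v² = μ/r at r = 7280 km: μ = v²r = (7.40)² × 7280 = 3.98653×10^5 km³/s².
Transfer-ellipse semi-major axis a_t = (r₁ + r₂)/2 = (7280 + 57600)/2 = 32440 km.
Circular speed at r = 57600 km: v_c = √(μ/r) = 2.631 km/s.
Transfer-orbit speed at the same r (vis-viva, a = a_t): v_t = √[μ(2/r − 1/a_t)] = 1.246 km/s.
Δv₂ = |v_t − v_c| = |1.246 − 2.631| = 1.385 km/s.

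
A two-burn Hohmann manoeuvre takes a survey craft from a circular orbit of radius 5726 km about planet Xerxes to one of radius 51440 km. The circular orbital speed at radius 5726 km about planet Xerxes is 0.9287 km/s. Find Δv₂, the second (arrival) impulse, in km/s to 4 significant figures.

From the circular-orbit relation v² = μ/r at r = 5726 km: μ = v²r = (0.9287)² × 5726 = 4938.58 km³/s².
The Hohmann ellipse has a_t = (r₁ + r₂)/2 = 28583 km.
On the circular orbit at r = 51440 km, v_c = √(μ/r) = 0.30985 km/s.
Transfer-orbit speed at the same r (vis-viva, a = a_t): v_t = √[μ(2/r − 1/a_t)] = 0.13868 km/s.
Δv₂ = |v_t − v_c| = |0.13868 − 0.30985| = 0.1712 km/s.

Δv₂ = 0.1712 km/s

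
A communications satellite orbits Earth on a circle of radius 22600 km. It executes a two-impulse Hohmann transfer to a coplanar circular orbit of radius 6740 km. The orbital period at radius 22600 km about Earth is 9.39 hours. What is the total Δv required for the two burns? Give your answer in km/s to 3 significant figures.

Δv = 3.21 km/s

From Kepler's third law T² = 4π²r³/μ at r = 22600 km, T = 9.39 hours = 9.39 × 3600 s = 33804 s: μ = 4π²r³/T² = 3.98794×10^5 km³/s².
The Hohmann ellipse has a_t = (r₁ + r₂)/2 = 14670 km.
Circular speed at r₁: v₁ = √(μ/r₁) = √(3.98794×10^5/22600) = 4.2007 km/s.
On the transfer ellipse at r₁, v² = μ(2/r − 1/a) gives v_a = √[μ(2/r₁ − 1/a_t)] = 2.8473 km/s.
First burn Δv₁ = |v_a − v₁| = 1.3534 km/s.
Circular speed at r₂: v₂ = √(μ/r₂) = 7.6921 km/s.
Transfer-orbit speed at r₂: v_p = √[μ(2/r₂ − 1/a_t)] = 9.5474 km/s.
Second burn Δv₂ = |v₂ − v_p| = 1.8553 km/s.
Δv = Δv₁ + Δv₂ = 1.3534 + 1.8553 = 3.209 km/s.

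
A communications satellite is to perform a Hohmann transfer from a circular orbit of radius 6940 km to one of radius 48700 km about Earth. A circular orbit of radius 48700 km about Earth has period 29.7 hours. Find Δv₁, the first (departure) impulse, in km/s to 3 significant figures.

Δv₁ = 2.45 km/s

From Kepler's third law T² = 4π²r³/μ at r = 48700 km, T = 29.7 hours = 29.7 × 3600 s = 1.0692×10^5 s: μ = 4π²r³/T² = 3.98868×10^5 km³/s².
Transfer-ellipse semi-major axis a_t = (r₁ + r₂)/2 = (6940 + 48700)/2 = 27820 km.
Circular speed at r = 6940 km: v_c = √(μ/r) = 7.581 km/s.
Transfer-orbit speed at the same r (vis-viva, a = a_t): v_t = √[μ(2/r − 1/a_t)] = 10.03 km/s.
Δv₁ = |v_t − v_c| = |10.03 − 7.581| = 2.449 km/s.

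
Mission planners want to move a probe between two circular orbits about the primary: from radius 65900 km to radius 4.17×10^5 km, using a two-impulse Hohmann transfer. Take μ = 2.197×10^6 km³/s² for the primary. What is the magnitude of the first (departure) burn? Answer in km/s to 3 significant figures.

Δv₁ = 1.81 km/s

Semi-major axis of the transfer orbit: a_t = (65900 + 4.170×10^5)/2 = 2.4145×10^5 km.
Circular speed at r = 65900 km: v_c = √(μ/r) = 5.774 km/s.
Vis-viva on the transfer ellipse at r = 65900 km gives v_t = √[μ(2/r − 1/a_t)] = 7.588 km/s.
Δv₁ = |v_t − v_c| = |7.588 − 5.774| = 1.814 km/s.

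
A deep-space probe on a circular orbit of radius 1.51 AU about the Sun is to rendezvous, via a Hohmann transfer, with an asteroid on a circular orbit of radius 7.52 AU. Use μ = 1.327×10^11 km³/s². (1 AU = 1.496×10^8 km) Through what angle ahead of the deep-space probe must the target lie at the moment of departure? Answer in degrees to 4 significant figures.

φ = 96.26°

In km: r₁ = 1.51 × 1.496×10^8 = 2.25896×10^8 km; r₂ = 7.52 × 1.496×10^8 = 1.124992×10^9 km.
Transfer-ellipse semi-major axis a_t = (r₁ + r₂)/2 = (2.25896×10^8 + 1.124992×10^9)/2 = 6.75444×10^8 km.
Transfer time t = π√(a_t³/μ) = 1.5139×10^8 s.
The target's mean motion on its circular orbit is ω₂ = √(μ/r₂³) = 9.6541×10^-9 rad/s.
Angle swept by the target during transfer: ω₂·t = 1.4615 rad = 83.74°.
The deep-space probe traverses 180° on the transfer ellipse, so the target must lead by 180° − 83.74° = 96.26°.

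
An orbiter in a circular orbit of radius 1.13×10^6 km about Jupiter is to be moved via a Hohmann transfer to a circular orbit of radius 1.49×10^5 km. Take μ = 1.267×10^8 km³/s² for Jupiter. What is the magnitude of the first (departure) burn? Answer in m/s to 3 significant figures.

Δv₁ = 5480 m/s

Semi-major axis of the transfer orbit: a_t = (1.130×10^6 + 1.490×10^5)/2 = 6.395×10^5 km.
Circular speed at r = 1.130×10^6 km: v_c = √(μ/r) = 10.589 km/s.
Vis-viva on the transfer ellipse at r = 1.130×10^6 km gives v_t = √[μ(2/r − 1/a_t)] = 5.1112 km/s.
Δv₁ = |v_t − v_c| = |5.1112 − 10.589| = 5.478 km/s.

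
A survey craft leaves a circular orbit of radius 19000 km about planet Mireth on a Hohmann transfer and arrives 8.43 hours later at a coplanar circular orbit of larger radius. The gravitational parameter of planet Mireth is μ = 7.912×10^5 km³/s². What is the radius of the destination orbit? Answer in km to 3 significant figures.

r₂ = 64900 km

Transfer time t = 8.43 hours = 30348 s, and t = π√(a_t³/μ).
So a_t = (μ t²/π²)^(1/3) = (7.912×10^5 × (30348)² / π²)^(1/3) = 41952 km.
Since a_t = (r₁ + r₂)/2, r₂ = 2a_t − r₁ = 2×41952 − 19000 = 64904 km.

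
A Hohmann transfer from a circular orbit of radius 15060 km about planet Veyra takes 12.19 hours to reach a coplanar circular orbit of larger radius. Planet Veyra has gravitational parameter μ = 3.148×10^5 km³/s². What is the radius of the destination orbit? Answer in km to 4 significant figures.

Transfer time t = 12.19 hours = 43884 s, and t = π√(a_t³/μ).
So a_t = (μ t²/π²)^(1/3) = (3.148×10^5 × (43884)² / π²)^(1/3) = 39456 km.
Since a_t = (r₁ + r₂)/2, r₂ = 2a_t − r₁ = 2×39456 − 15060 = 63852 km.

r₂ = 63850 km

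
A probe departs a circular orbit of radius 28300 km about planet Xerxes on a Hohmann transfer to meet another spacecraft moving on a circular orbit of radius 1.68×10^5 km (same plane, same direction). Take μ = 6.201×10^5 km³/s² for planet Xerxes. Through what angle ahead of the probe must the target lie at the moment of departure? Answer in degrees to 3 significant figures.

Transfer-ellipse semi-major axis a_t = (r₁ + r₂)/2 = (28300 + 1.680×10^5)/2 = 98150 km.
Transfer time t = π√(a_t³/μ) = 1.2267×10^5 s.
The target's mean motion on its circular orbit is ω₂ = √(μ/r₂³) = 1.1436×10^-5 rad/s.
Angle swept by the target during transfer: ω₂·t = 1.4029 rad = 80.38°.
The probe traverses 180° on the transfer ellipse, so the target must lead by 180° − 80.38° = 99.6°.

φ = 99.6°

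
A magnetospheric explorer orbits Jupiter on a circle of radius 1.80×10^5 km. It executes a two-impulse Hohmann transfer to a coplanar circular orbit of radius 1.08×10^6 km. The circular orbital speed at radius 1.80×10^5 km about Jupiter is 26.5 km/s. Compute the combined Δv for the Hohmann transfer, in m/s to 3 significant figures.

Δv = 13200 m/s

From the circular-orbit relation v² = μ/r at r = 1.80×10^5 km: μ = v²r = (26.5)² × 1.80×10^5 = 1.26405×10^8 km³/s².
Semi-major axis of the transfer orbit: a_t = (1.800×10^5 + 1.080×10^6)/2 = 6.300×10^5 km.
Circular speed at r₁: v₁ = √(μ/r₁) = √(1.26405×10^8/1.800×10^5) = 26.500 km/s.
Transfer-orbit speed at r₁ (vis-viva): v_p = √[μ(2/r₁ − 1/a_t)] = 34.697 km/s.
First burn Δv₁ = |v_p − v₁| = 8.197 km/s.
Circular speed at r₂: v₂ = √(μ/r₂) = 10.819 km/s.
Transfer-orbit speed at r₂: v_a = √[μ(2/r₂ − 1/a_t)] = 5.7828 km/s.
Second burn Δv₂ = |v₂ − v_a| = 5.036 km/s.
Total Δv = Δv₁ + Δv₂ = 13.23 km/s.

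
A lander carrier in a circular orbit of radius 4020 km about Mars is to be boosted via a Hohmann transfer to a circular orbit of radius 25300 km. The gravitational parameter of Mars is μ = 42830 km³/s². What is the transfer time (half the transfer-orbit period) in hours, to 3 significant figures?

Transfer-ellipse semi-major axis a_t = (r₁ + r₂)/2 = (4020 + 25300)/2 = 14660 km.
By Kepler's third law the transfer-orbit period is T = 2π√(a_t³/μ), so t = T/2 = 26940 s.
Converting: 26940 s ÷ 3600 s/hour = 7.48 hours.

t = 7.48 hours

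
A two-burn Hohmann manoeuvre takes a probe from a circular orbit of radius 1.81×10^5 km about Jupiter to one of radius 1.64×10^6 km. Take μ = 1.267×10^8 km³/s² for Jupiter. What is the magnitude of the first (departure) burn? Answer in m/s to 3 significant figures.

Δv₁ = 9050 m/s

Transfer-ellipse semi-major axis a_t = (r₁ + r₂)/2 = (1.810×10^5 + 1.640×10^6)/2 = 9.105×10^5 km.
On the circular orbit at r = 1.810×10^5 km, v_c = √(μ/r) = 26.4575 km/s.
Vis-viva on the transfer ellipse at r = 1.810×10^5 km gives v_t = √[μ(2/r − 1/a_t)] = 35.5084 km/s.
Δv₁ = |v_t − v_c| = |35.5084 − 26.4575| = 9.051 km/s.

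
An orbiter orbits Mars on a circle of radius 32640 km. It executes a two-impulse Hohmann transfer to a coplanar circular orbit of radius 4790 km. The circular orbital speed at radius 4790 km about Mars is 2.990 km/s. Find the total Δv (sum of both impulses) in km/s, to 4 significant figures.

From the circular-orbit relation v² = μ/r at r = 4790 km: μ = v²r = (2.990)² × 4790 = 42823.1 km³/s².
The Hohmann ellipse has a_t = (r₁ + r₂)/2 = 18715 km.
At r₁ the circular-orbit speed is v₁ = √(μ/r₁) = 1.1454 km/s.
On the transfer ellipse at r₁, v² = μ(2/r − 1/a) gives v_a = √[μ(2/r₁ − 1/a_t)] = 0.57948 km/s.
First burn Δv₁ = |v_a − v₁| = 0.5659 km/s.
Circular speed at r₂: v₂ = √(μ/r₂) = 2.9900 km/s.
Transfer-orbit speed at r₂: v_p = √[μ(2/r₂ − 1/a_t)] = 3.9487 km/s.
Second burn Δv₂ = |v₂ − v_p| = 0.9587 km/s.
Δv = Δv₁ + Δv₂ = 0.5659 + 0.9587 = 1.525 km/s.

Δv = 1.525 km/s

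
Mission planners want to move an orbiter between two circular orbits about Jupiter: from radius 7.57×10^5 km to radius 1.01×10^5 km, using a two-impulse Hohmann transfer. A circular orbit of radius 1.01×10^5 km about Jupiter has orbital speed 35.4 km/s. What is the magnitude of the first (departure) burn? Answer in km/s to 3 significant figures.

Δv₁ = 6.66 km/s

From the circular-orbit relation v² = μ/r at r = 1.01×10^5 km: μ = v²r = (35.4)² × 1.01×10^5 = 1.26569×10^8 km³/s².
The Hohmann ellipse has a_t = (r₁ + r₂)/2 = 4.290×10^5 km.
Circular speed at r = 7.570×10^5 km: v_c = √(μ/r) = 12.93 km/s.
Transfer-orbit speed at the same r (vis-viva, a = a_t): v_t = √[μ(2/r − 1/a_t)] = 6.274 km/s.
Δv₁ = |v_t − v_c| = |6.274 − 12.93| = 6.656 km/s.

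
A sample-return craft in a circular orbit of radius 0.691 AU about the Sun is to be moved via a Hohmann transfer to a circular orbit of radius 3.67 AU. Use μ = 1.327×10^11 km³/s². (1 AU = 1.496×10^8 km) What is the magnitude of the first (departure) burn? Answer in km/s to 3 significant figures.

In km: r₁ = 0.691 × 1.496×10^8 = 1.033736×10^8 km; r₂ = 3.67 × 1.496×10^8 = 5.49032×10^8 km.
The Hohmann ellipse has a_t = (r₁ + r₂)/2 = 3.262028×10^8 km.
Circular speed at r = 1.033736×10^8 km: v_c = √(μ/r) = 35.83 km/s.
Transfer-orbit speed at the same r (vis-viva, a = a_t): v_t = √[μ(2/r − 1/a_t)] = 46.48 km/s.
Δv₁ = |v_t − v_c| = |46.48 − 35.83| = 10.65 km/s.

Δv₁ = 10.7 km/s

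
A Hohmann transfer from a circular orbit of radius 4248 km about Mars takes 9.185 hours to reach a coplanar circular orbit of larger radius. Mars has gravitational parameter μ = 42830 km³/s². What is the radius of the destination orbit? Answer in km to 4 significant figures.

Transfer time t = 9.185 hours = 33066 s, and t = π√(a_t³/μ).
So a_t = (μ t²/π²)^(1/3) = (42830 × (33066)² / π²)^(1/3) = 16804 km.
Since a_t = (r₁ + r₂)/2, r₂ = 2a_t − r₁ = 2×16804 − 4248 = 29360 km.

r₂ = 29360 km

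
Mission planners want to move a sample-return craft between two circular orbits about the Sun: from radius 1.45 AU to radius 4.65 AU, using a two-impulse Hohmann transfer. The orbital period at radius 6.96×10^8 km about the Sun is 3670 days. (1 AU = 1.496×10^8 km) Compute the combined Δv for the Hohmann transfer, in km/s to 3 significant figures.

Δv = 10.1 km/s

From Kepler's third law T² = 4π²r³/μ at r = 6.96×10^8 km, T = 3670 days = 3670 × 86400 s = 3.17088×10^8 s: μ = 4π²r³/T² = 1.32382×10^11 km³/s².
In km: r₁ = 1.45 × 1.496×10^8 = 2.1692×10^8 km; r₂ = 4.65 × 1.496×10^8 = 6.9564×10^8 km.
The Hohmann ellipse has a_t = (r₁ + r₂)/2 = 4.5628×10^8 km.
At r₁ the circular-orbit speed is v₁ = √(μ/r₁) = 24.704 km/s.
Transfer-orbit speed at r₁ (vis-viva equation): v_p = √[μ(2/r₁ − 1/a_t)] = 30.503 km/s.
First burn Δv₁ = |v_p − v₁| = 5.799 km/s.
Circular speed at r₂: v₂ = √(μ/r₂) = 13.795 km/s.
Transfer-orbit speed at r₂: v_a = √[μ(2/r₂ − 1/a_t)] = 9.5116 km/s.
Second burn Δv₂ = |v₂ − v_a| = 4.283 km/s.
Δv = Δv₁ + Δv₂ = 5.799 + 4.283 = 10.08 km/s.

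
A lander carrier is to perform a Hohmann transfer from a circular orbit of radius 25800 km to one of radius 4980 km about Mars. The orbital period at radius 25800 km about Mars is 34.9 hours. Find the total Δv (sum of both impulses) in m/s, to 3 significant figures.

From Kepler's third law T² = 4π²r³/μ at r = 25800 km, T = 34.9 hours = 34.9 × 3600 s = 1.2564×10^5 s: μ = 4π²r³/T² = 42950.0 km³/s².
The Hohmann ellipse has a_t = (r₁ + r₂)/2 = 15390 km.
Circular speed at r₁: v₁ = √(μ/r₁) = √(42950.0/25800) = 1.29024 km/s.
Transfer-orbit speed at r₁ (v² = μ(2/r − 1/a)): v_a = √[μ(2/r₁ − 1/a_t)] = 0.733951 km/s.
First burn Δv₁ = |v_a − v₁| = 0.5563 km/s.
Circular speed at r₂: v₂ = √(μ/r₂) = 2.936749 km/s.
Transfer-orbit speed at r₂: v_p = √[μ(2/r₂ − 1/a_t)] = 3.802396 km/s.
Second burn Δv₂ = |v₂ − v_p| = 0.8656 km/s.
Δv = Δv₁ + Δv₂ = 0.5563 + 0.8656 = 1.422 km/s.

Δv = 1420 m/s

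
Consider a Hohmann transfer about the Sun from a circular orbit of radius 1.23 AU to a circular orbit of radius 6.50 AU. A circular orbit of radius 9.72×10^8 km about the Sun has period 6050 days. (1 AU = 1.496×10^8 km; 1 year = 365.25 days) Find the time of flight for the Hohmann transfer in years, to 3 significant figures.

From Kepler's third law T² = 4π²r³/μ at r = 9.72×10^8 km, T = 6050 days = 6050 × 86400 s = 5.2272×10^8 s: μ = 4π²r³/T² = 1.32685×10^11 km³/s².
In km: r₁ = 1.23 × 1.496×10^8 = 1.84008×10^8 km; r₂ = 6.50 × 1.496×10^8 = 9.724×10^8 km.
The Hohmann ellipse has a_t = (r₁ + r₂)/2 = 5.78204×10^8 km.
Transfer time t = π√(a_t³/μ) = π√((5.78204×10^8)³ / 1.32685×10^11) = 1.199×10^8 s.
Converting: 1.199×10^8 s ÷ 3.15576×10^7 s/year (365.25 × 86400) = 3.80 years.

t = 3.80 years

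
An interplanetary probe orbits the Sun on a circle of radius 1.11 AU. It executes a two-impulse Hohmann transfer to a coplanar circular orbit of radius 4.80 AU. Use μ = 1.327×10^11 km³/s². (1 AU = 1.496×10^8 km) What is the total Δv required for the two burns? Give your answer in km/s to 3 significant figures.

Δv = 13.0 km/s

In km: r₁ = 1.11 × 1.496×10^8 = 1.66056×10^8 km; r₂ = 4.80 × 1.496×10^8 = 7.1808×10^8 km.
Transfer-ellipse semi-major axis a_t = (r₁ + r₂)/2 = (1.66056×10^8 + 7.1808×10^8)/2 = 4.42068×10^8 km.
Circular speed at r₁: v₁ = √(μ/r₁) = √(1.327×10^11/1.66056×10^8) = 28.27 km/s.
Transfer-orbit speed at r₁ (v² = μ(2/r − 1/a)): v_p = √[μ(2/r₁ − 1/a_t)] = 36.03 km/s.
First burn Δv₁ = |v_p − v₁| = 7.760 km/s.
Circular speed at r₂: v₂ = √(μ/r₂) = 13.594 km/s.
Transfer-orbit speed at r₂: v_a = √[μ(2/r₂ − 1/a_t)] = 8.3317 km/s.
Second burn Δv₂ = |v₂ − v_a| = 5.262 km/s.
Total Δv = Δv₁ + Δv₂ = 13.02 km/s.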